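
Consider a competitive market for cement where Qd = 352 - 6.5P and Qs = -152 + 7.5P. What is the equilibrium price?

P* = 36

Set Qd = Qs: 352 - 6.5P = -152 + 7.5P.
504 = 14P, so P* = 36.
Q* = 352 − 6.5(36) = 118.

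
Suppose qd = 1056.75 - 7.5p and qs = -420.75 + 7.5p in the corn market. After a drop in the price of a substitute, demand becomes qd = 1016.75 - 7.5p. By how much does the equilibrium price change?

Original equilibrium: p* = 98.5, q* = 318.
New equilibrium: 1016.75 - 7.5p = -420.75 + 7.5p, so 1437.5 = 15p and p' = 575/6; q' = 1016.75 − 7.5(575/6) = 298.
Change in price: 575/6 − 98.5 = -8/3.

Δp = -8/3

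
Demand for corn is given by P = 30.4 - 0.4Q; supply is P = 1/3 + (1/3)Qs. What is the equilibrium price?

P* = 14

Set the two price expressions equal: 30.4 - 0.4Q = 1/3 + (1/3)Q.
451/15 = (11/15)Q, so Q* = 41.
P* = 30.4 − (0.4)(41) = 14.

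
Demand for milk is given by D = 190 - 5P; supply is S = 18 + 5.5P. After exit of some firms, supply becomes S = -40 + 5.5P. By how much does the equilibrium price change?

Original equilibrium: P* = 344/21, Q* = 2270/21.
New equilibrium: 190 - 5P = -40 + 5.5P, so 230 = 10.5P and P' = 460/21; Q' = 190 − 5(460/21) = 1690/21.
Change in price: 460/21 − 344/21 = 116/21.

ΔP = 116/21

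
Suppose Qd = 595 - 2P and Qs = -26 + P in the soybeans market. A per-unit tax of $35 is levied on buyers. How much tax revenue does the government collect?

Pre-tax equilibrium: P* = 207, Q* = 181.
Tax on buyers shifts demand to Qd = 595 − 2(P + 35) = 525 - 2P.
525 - 2P = -26 + P gives seller price Ps = 551/3; buyers pay Pb = 551/3 + 35 = 656/3.
New quantity: Q = 595 − 2(656/3) = 473/3.
Revenue = 35 × 473/3 = 16555/3.

Tax revenue = 16555/3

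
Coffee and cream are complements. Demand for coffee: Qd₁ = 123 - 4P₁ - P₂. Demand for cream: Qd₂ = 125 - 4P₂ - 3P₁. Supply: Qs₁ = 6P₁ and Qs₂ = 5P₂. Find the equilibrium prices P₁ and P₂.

Market 1: 123 - 4P₁ - P₂ = 6P₁ → 10P₁ + P₂ = 123.
Market 2: 9P₂ + 3P₁ = 125.
Eliminating P₂: 9×(1) − 1×(2) gives 87P₁ = 982, so P₁ = 982/87.
Back-substitute into (2): P₂ = (125 − 3×982/87) / 9 = 881/87.

P₁ = 982/87, P₂ = 881/87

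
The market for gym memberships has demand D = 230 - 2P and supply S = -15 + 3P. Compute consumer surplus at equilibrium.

Equilibrium: 230 - 2P = -15 + 3P gives P* = 49, Q* = 132.
Demand choke price (D = 0): P = 115.
CS = ½(115 − 49)(132) = 4356.

Consumer surplus = 4356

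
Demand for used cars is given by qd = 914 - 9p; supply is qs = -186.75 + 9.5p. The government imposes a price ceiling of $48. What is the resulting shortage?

Equilibrium price would be p* = 59.5, so the ceiling at 48 binds.
At p = 48: qd = 914 − 9(48) = 482, qs = -186.75 + 9.5(48) = 269.25.
Shortage = 482 − 269.25 = 212.75.

Shortage = 212.75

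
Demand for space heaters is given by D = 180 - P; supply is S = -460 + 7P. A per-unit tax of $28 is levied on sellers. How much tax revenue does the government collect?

Pre-tax equilibrium: P* = 80, Q* = 100.
Tax on sellers shifts supply to S = -460 + 7(P − 28) = -656 + 7P.
180 - P = -656 + 7P gives buyer price Pb = 104.5; sellers receive Ps = 104.5 − 28 = 76.5.
New quantity: Q = 180 − 1(104.5) = 75.5.
Revenue = 28 × 75.5 = 2114.

Tax revenue = 2114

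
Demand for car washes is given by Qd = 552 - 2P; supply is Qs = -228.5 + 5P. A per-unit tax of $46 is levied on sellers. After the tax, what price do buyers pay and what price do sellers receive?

Pre-tax equilibrium: P* = 111.5, Q* = 329.
Tax on sellers shifts supply to Qs = -228.5 + 5(P − 46) = -458.5 + 5P.
552 - 2P = -458.5 + 5P gives buyer price Pb = 2021/14; sellers receive Ps = 2021/14 − 46 = 1377/14.
New quantity: Q = 552 − 2(2021/14) = 1843/7.

Buyers pay 2021/14, sellers receive 1377/14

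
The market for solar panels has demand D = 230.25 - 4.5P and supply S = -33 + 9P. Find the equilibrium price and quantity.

Set D = S: 230.25 - 4.5P = -33 + 9P.
263.25 = 13.5P, so P* = 19.5.
Q* = 230.25 − 4.5(19.5) = 142.5.

P* = 19.5, Q* = 142.5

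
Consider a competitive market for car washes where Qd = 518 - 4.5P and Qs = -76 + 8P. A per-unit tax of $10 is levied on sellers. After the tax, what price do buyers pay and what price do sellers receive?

Pre-tax equilibrium: P* = 47.52, Q* = 304.16.
Tax on sellers shifts supply to Qs = -76 + 8(P − 10) = -156 + 8P.
518 - 4.5P = -156 + 8P gives buyer price Pb = 53.92; sellers receive Ps = 53.92 − 10 = 43.92.
New quantity: Q = 518 − 4.5(53.92) = 275.36.

Buyers pay $53.92, sellers receive $43.92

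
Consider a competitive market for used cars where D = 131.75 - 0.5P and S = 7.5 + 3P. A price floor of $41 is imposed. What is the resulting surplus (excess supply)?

Surplus = 19.25

Equilibrium price would be P* = 35.5, so the floor at 41 binds.
At P = 41: D = 111.25, S = 130.5.
Surplus = 130.5 − 111.25 = 19.25.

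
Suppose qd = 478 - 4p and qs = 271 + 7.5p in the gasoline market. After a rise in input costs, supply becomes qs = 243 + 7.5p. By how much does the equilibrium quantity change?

Original equilibrium: p* = 18, q* = 406.
New equilibrium: 478 - 4p = 243 + 7.5p, so 235 = 11.5p and p' = 470/23; q' = 478 − 4(470/23) = 9114/23.
Change in quantity: 9114/23 − 406 = -224/23.

Δq = -224/23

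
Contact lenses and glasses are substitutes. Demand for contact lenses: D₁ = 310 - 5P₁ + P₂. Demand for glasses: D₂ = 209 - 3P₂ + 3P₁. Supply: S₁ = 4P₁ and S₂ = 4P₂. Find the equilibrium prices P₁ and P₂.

P₁ = 39.65, P₂ = 46.85

Market 1: 310 - 5P₁ + P₂ = 4P₁ → 9P₁ - P₂ = 310.
Market 2: 7P₂ - 3P₁ = 209.
Eliminating P₂: 7×(1) + 1×(2) gives 60P₁ = 2379, so P₁ = 39.65.
Back-substitute into (2): P₂ = (209 + 3×39.65) / 7 = 46.85.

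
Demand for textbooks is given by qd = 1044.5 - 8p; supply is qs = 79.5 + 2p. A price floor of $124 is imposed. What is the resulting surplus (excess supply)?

Equilibrium price would be p* = 96.5, so the floor at 124 binds.
At p = 124: qd = 52.5, qs = 327.5.
Surplus = 327.5 − 52.5 = 275.

Surplus = 275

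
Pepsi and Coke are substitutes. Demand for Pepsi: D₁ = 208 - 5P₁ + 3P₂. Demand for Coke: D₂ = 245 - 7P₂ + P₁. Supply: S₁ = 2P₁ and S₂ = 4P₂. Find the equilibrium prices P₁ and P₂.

P₁ = 3023/74, P₂ = 1923/74

Market 1: 208 - 5P₁ + 3P₂ = 2P₁ → 7P₁ - 3P₂ = 208.
Market 2: 11P₂ - P₁ = 245.
Eliminating P₂: 11×(1) + 3×(2) gives 74P₁ = 3023, so P₁ = 3023/74.
Back-substitute into (2): P₂ = (245 + 1×3023/74) / 11 = 1923/74.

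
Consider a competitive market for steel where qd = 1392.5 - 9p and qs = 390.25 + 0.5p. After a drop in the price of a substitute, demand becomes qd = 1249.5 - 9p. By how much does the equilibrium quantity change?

Δq = -143/19

Original equilibrium: p* = 105.5, q* = 443.
New equilibrium: 1249.5 - 9p = 390.25 + 0.5p, so 859.25 = 9.5p and p' = 3437/38; q' = 1249.5 − 9(3437/38) = 8274/19.
Change in quantity: 8274/19 − 443 = -143/19.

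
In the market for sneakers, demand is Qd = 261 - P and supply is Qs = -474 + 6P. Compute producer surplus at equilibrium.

Equilibrium: 261 - P = -474 + 6P gives P* = 105, Q* = 156.
Supply starts at P = 79 (where Qs = 0).
PS = ½(105 − 79)(156) = 2028.

Producer surplus = 2028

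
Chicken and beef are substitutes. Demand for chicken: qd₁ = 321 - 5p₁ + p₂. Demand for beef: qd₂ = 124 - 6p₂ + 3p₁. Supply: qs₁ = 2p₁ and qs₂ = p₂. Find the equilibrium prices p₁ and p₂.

Market 1: 321 - 5p₁ + p₂ = 2p₁ → 7p₁ - p₂ = 321.
Market 2: 7p₂ - 3p₁ = 124.
Eliminating p₂: 7×(1) + 1×(2) gives 46p₁ = 2371, so p₁ = 2371/46.
Back-substitute into (2): p₂ = (124 + 3×2371/46) / 7 = 1831/46.

p₁ = 2371/46, p₂ = 1831/46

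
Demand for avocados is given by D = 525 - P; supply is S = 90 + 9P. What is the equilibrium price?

Set D = S: 525 - P = 90 + 9P.
435 = 10P, so P* = 43.5.
Q* = 525 − 1(43.5) = 481.5.

P* = 43.5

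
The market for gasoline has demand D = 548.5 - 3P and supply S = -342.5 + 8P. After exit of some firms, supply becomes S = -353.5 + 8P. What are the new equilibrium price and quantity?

Original equilibrium: P* = 81, Q* = 305.5.
New equilibrium: 548.5 - 3P = -353.5 + 8P, so 902 = 11P and P' = 82; Q' = 548.5 − 3(82) = 302.5.

P' = 82, Q' = 302.5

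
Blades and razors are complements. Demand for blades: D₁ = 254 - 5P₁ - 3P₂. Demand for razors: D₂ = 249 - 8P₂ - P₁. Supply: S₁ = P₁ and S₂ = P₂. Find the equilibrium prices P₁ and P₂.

Market 1: 254 - 5P₁ - 3P₂ = P₁ → 6P₁ + 3P₂ = 254.
Market 2: 9P₂ + P₁ = 249.
Eliminating P₂: 9×(1) − 3×(2) gives 51P₁ = 1539, so P₁ = 513/17.
Back-substitute into (2): P₂ = (249 − 1×513/17) / 9 = 1240/51.

P₁ = 513/17, P₂ = 1240/51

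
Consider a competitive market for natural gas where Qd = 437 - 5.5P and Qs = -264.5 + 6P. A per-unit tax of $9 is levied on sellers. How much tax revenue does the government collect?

Pre-tax equilibrium: P* = 61, Q* = 101.5.
Tax on sellers shifts supply to Qs = -264.5 + 6(P − 9) = -318.5 + 6P.
437 - 5.5P = -318.5 + 6P gives buyer price Pb = 1511/23; sellers receive Ps = 1511/23 − 9 = 1304/23.
New quantity: Q = 437 − 5.5(1511/23) = 3481/46.
Revenue = 9 × 3481/46 = 31329/46.

Tax revenue = 31329/46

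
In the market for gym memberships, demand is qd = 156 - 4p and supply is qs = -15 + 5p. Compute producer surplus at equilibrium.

Producer surplus = 640

Equilibrium: 156 - 4p = -15 + 5p gives p* = 19, q* = 80.
Supply starts at p = 3 (where qs = 0).
PS = ½(19 − 3)(80) = 640.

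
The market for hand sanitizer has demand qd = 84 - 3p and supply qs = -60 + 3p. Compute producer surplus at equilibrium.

Equilibrium: 84 - 3p = -60 + 3p gives p* = 24, q* = 12.
Supply starts at p = 20 (where qs = 0).
PS = ½(24 − 20)(12) = 24.

Producer surplus = 24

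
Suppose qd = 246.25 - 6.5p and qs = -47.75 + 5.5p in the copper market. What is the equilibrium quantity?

q* = 87

Set qd = qs: 246.25 - 6.5p = -47.75 + 5.5p.
294 = 12p, so p* = 24.5.
q* = 246.25 − 6.5(24.5) = 87.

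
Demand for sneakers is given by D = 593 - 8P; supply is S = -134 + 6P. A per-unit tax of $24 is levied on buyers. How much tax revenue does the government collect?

Pre-tax equilibrium: P* = 727/14, Q* = 1243/7.
Tax on buyers shifts demand to D = 593 − 8(P + 24) = 401 - 8P.
401 - 8P = -134 + 6P gives seller price Ps = 535/14; buyers pay Pb = 535/14 + 24 = 871/14.
New quantity: Q = 593 − 8(871/14) = 667/7.
Revenue = 24 × 667/7 = 16008/7.

Tax revenue = 16008/7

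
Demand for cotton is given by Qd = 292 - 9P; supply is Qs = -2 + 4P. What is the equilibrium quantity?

Set Qd = Qs: 292 - 9P = -2 + 4P.
294 = 13P, so P* = 294/13.
Q* = 292 − 9(294/13) = 1150/13.

Q* = 1150/13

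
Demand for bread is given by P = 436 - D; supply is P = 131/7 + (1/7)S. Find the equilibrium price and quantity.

Set the two price expressions equal: 436 - Q = 131/7 + (1/7)Q.
2921/7 = (8/7)Q, so Q* = 365.125.
P* = 436 − (1)(365.125) = 70.875.

P* = 70.875, Q* = 365.125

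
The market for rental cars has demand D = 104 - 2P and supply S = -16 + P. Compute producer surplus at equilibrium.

Equilibrium: 104 - 2P = -16 + P gives P* = 40, Q* = 24.
Supply starts at P = 16 (where S = 0).
PS = ½(40 − 16)(24) = 288.

Producer surplus = 288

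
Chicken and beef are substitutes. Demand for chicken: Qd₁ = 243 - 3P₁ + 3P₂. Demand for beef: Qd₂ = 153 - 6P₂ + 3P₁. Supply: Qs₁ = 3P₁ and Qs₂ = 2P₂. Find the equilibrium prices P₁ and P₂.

P₁ = 801/13, P₂ = 549/13

Market 1: 243 - 3P₁ + 3P₂ = 3P₁ → 6P₁ - 3P₂ = 243.
Market 2: 8P₂ - 3P₁ = 153.
Eliminating P₂: 8×(1) + 3×(2) gives 39P₁ = 2403, so P₁ = 801/13.
Back-substitute into (2): P₂ = (153 + 3×801/13) / 8 = 549/13.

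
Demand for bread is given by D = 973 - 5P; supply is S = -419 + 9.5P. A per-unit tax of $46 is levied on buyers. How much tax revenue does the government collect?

Pre-tax equilibrium: P* = 96, Q* = 493.
Tax on buyers shifts demand to D = 973 − 5(P + 46) = 743 - 5P.
743 - 5P = -419 + 9.5P gives seller price Ps = 2324/29; buyers pay Pb = 2324/29 + 46 = 3658/29.
New quantity: Q = 973 − 5(3658/29) = 9927/29.
Revenue = 46 × 9927/29 = 456642/29.

Tax revenue = 456642/29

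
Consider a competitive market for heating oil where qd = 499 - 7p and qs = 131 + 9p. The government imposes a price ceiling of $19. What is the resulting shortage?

Equilibrium price would be p* = 23, so the ceiling at 19 binds.
At p = 19: qd = 499 − 7(19) = 366, qs = 131 + 9(19) = 302.
Shortage = 366 − 302 = 64.

Shortage = 64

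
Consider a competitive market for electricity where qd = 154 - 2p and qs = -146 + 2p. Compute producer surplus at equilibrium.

Equilibrium: 154 - 2p = -146 + 2p gives p* = 75, q* = 4.
Supply starts at p = 73 (where qs = 0).
PS = ½(75 − 73)(4) = 4.

Producer surplus = 4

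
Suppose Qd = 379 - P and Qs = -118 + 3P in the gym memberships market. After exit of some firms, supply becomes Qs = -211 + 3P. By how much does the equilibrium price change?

ΔP = 23.25

Original equilibrium: P* = 124.25, Q* = 254.75.
New equilibrium: 379 - P = -211 + 3P, so 590 = 4P and P' = 147.5; Q' = 379 − 1(147.5) = 231.5.
Change in price: 147.5 − 124.25 = 23.25.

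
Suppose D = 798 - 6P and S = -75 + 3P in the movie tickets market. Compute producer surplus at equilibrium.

Producer surplus = 7776

Equilibrium: 798 - 6P = -75 + 3P gives P* = 97, Q* = 216.
Supply starts at P = 25 (where S = 0).
PS = ½(97 − 25)(216) = 7776.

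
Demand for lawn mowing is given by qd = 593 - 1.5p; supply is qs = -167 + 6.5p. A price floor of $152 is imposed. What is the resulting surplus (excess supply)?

Equilibrium price would be p* = 95, so the floor at 152 binds.
At p = 152: qd = 365, qs = 821.
Surplus = 821 − 365 = 456.

Surplus = 456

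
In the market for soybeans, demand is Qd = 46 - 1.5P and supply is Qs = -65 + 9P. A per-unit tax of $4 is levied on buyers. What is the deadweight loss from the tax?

Deadweight loss = 72/7

Pre-tax equilibrium: P* = 74/7, Q* = 211/7.
Tax on buyers shifts demand to Qd = 46 − 1.5(P + 4) = 40 - 1.5P.
40 - 1.5P = -65 + 9P gives seller price Ps = 10; buyers pay Pb = 10 + 4 = 14.
New quantity: Q = 46 − 1.5(14) = 25.
DWL = ½ × 4 × (211/7 − 25) = 72/7.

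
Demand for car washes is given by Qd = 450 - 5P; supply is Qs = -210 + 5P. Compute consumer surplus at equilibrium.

Consumer surplus = 1440

Equilibrium: 450 - 5P = -210 + 5P gives P* = 66, Q* = 120.
Demand choke price (Qd = 0): P = 90.
CS = ½(90 − 66)(120) = 1440.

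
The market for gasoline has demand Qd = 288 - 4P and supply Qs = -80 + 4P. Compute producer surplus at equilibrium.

Producer surplus = 1352

Equilibrium: 288 - 4P = -80 + 4P gives P* = 46, Q* = 104.
Supply starts at P = 20 (where Qs = 0).
PS = ½(46 − 20)(104) = 1352.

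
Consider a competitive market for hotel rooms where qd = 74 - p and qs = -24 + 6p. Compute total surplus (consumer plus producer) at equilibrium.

Total surplus = 2100

Equilibrium: 74 - p = -24 + 6p gives p* = 14, q* = 60.
Demand choke price: p = 74; supply starts at p = 4.
CS = ½(74 − 14)(60) = 1800; PS = ½(14 − 4)(60) = 300.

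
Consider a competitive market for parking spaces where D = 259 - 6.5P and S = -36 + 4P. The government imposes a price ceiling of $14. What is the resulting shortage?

Equilibrium price would be P* = 590/21, so the ceiling at 14 binds.
At P = 14: D = 259 − 6.5(14) = 168, S = -36 + 4(14) = 20.
Shortage = 168 − 20 = 148.

Shortage = 148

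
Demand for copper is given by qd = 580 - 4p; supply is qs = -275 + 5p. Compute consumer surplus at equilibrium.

Consumer surplus = 5000

Equilibrium: 580 - 4p = -275 + 5p gives p* = 95, q* = 200.
Demand choke price (qd = 0): p = 145.
CS = ½(145 − 95)(200) = 5000.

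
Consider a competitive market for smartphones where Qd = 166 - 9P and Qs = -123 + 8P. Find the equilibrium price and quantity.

P* = 17, Q* = 13

Set Qd = Qs: 166 - 9P = -123 + 8P.
289 = 17P, so P* = 17.
Q* = 166 − 9(17) = 13.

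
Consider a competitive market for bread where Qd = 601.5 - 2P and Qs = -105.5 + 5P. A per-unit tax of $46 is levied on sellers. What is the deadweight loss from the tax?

Deadweight loss = 10580/7

Pre-tax equilibrium: P* = 101, Q* = 399.5.
Tax on sellers shifts supply to Qs = -105.5 + 5(P − 46) = -335.5 + 5P.
601.5 - 2P = -335.5 + 5P gives buyer price Pb = 937/7; sellers receive Ps = 937/7 − 46 = 615/7.
New quantity: Q = 601.5 − 2(937/7) = 4673/14.
DWL = ½ × 46 × (399.5 − 4673/14) = 10580/7.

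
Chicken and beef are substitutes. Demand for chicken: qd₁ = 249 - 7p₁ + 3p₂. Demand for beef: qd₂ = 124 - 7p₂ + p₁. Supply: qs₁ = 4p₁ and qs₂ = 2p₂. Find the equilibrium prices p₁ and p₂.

p₁ = 27.21875, p₂ = 1613/96

Market 1: 249 - 7p₁ + 3p₂ = 4p₁ → 11p₁ - 3p₂ = 249.
Market 2: 9p₂ - p₁ = 124.
Eliminating p₂: 9×(1) + 3×(2) gives 96p₁ = 2613, so p₁ = 27.21875.
Back-substitute into (2): p₂ = (124 + 1×27.21875) / 9 = 1613/96.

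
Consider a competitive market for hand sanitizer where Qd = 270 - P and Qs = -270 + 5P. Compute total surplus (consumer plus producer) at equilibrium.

Total surplus = 19440

Equilibrium: 270 - P = -270 + 5P gives P* = 90, Q* = 180.
Demand choke price: P = 270; supply starts at P = 54.
CS = ½(270 − 90)(180) = 16200; PS = ½(90 − 54)(180) = 3240.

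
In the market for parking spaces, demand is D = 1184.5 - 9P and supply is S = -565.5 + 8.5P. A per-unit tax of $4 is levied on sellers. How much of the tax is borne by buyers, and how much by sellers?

Buyers bear 68/35, sellers bear 72/35

Pre-tax equilibrium: P* = 100, Q* = 284.5.
Tax on sellers shifts supply to S = -565.5 + 8.5(P − 4) = -599.5 + 8.5P.
1184.5 - 9P = -599.5 + 8.5P gives buyer price Pb = 3568/35; sellers receive Ps = 3568/35 − 4 = 3428/35.
New quantity: Q = 1184.5 − 9(3568/35) = 18691/70.
Buyer burden = 3568/35 − 100 = 68/35; seller burden = 100 − 3428/35 = 72/35.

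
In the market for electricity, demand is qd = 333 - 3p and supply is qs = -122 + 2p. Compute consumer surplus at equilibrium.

Consumer surplus = 600

Equilibrium: 333 - 3p = -122 + 2p gives p* = 91, q* = 60.
Demand choke price (qd = 0): p = 111.
CS = ½(111 − 91)(60) = 600.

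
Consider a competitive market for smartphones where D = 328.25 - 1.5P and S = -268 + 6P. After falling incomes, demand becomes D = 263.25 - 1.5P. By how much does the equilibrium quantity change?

ΔQ = -52

Original equilibrium: P* = 79.5, Q* = 209.
New equilibrium: 263.25 - 1.5P = -268 + 6P, so 531.25 = 7.5P and P' = 425/6; Q' = 263.25 − 1.5(425/6) = 157.
Change in quantity: 157 − 209 = -52.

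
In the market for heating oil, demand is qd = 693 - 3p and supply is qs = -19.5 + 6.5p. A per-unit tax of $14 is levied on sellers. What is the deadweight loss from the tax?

Pre-tax equilibrium: p* = 75, q* = 468.
Tax on sellers shifts supply to qs = -19.5 + 6.5(p − 14) = -110.5 + 6.5p.
693 - 3p = -110.5 + 6.5p gives buyer price pb = 1607/19; sellers receive ps = 1607/19 − 14 = 1341/19.
New quantity: q = 693 − 3(1607/19) = 8346/19.
DWL = ½ × 14 × (468 − 8346/19) = 3822/19.

Deadweight loss = 3822/19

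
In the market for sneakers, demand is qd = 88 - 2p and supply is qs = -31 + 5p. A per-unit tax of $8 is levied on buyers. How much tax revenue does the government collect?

Tax revenue = 2384/7

Pre-tax equilibrium: p* = 17, q* = 54.
Tax on buyers shifts demand to qd = 88 − 2(p + 8) = 72 - 2p.
72 - 2p = -31 + 5p gives seller price ps = 103/7; buyers pay pb = 103/7 + 8 = 159/7.
New quantity: q = 88 − 2(159/7) = 298/7.
Revenue = 8 × 298/7 = 2384/7.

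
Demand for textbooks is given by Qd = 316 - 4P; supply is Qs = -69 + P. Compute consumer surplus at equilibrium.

Equilibrium: 316 - 4P = -69 + P gives P* = 77, Q* = 8.
Demand choke price (Qd = 0): P = 79.
CS = ½(79 − 77)(8) = 8.

Consumer surplus = 8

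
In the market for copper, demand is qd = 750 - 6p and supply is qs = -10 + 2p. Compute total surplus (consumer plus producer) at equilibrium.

Total surplus = 10800

Equilibrium: 750 - 6p = -10 + 2p gives p* = 95, q* = 180.
Demand choke price: p = 125; supply starts at p = 5.
CS = ½(125 − 95)(180) = 2700; PS = ½(95 − 5)(180) = 8100.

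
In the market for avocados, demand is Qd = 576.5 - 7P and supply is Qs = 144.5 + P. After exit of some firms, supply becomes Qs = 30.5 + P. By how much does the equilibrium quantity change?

ΔQ = -99.75

Original equilibrium: P* = 54, Q* = 198.5.
New equilibrium: 576.5 - 7P = 30.5 + P, so 546 = 8P and P' = 68.25; Q' = 576.5 − 7(68.25) = 98.75.
Change in quantity: 98.75 − 198.5 = -99.75.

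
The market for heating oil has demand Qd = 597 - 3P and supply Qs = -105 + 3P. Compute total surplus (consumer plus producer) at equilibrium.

Total surplus = 20172

Equilibrium: 597 - 3P = -105 + 3P gives P* = 117, Q* = 246.
Demand choke price: P = 199; supply starts at P = 35.
CS = ½(199 − 117)(246) = 10086; PS = ½(117 − 35)(246) = 10086.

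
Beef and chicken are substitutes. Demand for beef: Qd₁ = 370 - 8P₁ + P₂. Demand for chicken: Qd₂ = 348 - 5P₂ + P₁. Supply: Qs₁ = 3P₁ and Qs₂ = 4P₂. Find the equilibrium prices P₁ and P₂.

Market 1: 370 - 8P₁ + P₂ = 3P₁ → 11P₁ - P₂ = 370.
Market 2: 9P₂ - P₁ = 348.
Eliminating P₂: 9×(1) + 1×(2) gives 98P₁ = 3678, so P₁ = 1839/49.
Back-substitute into (2): P₂ = (348 + 1×1839/49) / 9 = 2099/49.

P₁ = 1839/49, P₂ = 2099/49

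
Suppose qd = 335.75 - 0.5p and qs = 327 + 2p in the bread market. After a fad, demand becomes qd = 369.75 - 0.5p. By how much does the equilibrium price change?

Original equilibrium: p* = 3.5, q* = 334.
New equilibrium: 369.75 - 0.5p = 327 + 2p, so 42.75 = 2.5p and p' = 17.1; q' = 369.75 − 0.5(17.1) = 361.2.
Change in price: 17.1 − 3.5 = 13.6.

Δp = 13.6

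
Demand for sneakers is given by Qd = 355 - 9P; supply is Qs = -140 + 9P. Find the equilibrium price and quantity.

Set Qd = Qs: 355 - 9P = -140 + 9P.
495 = 18P, so P* = 27.5.
Q* = 355 − 9(27.5) = 107.5.

P* = 27.5, Q* = 107.5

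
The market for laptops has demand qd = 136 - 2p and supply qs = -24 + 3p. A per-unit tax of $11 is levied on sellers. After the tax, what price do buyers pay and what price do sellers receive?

Buyers pay $38.6, sellers receive $27.6

Pre-tax equilibrium: p* = 32, q* = 72.
Tax on sellers shifts supply to qs = -24 + 3(p − 11) = -57 + 3p.
136 - 2p = -57 + 3p gives buyer price pb = 38.6; sellers receive ps = 38.6 − 11 = 27.6.
New quantity: q = 136 − 2(38.6) = 58.8.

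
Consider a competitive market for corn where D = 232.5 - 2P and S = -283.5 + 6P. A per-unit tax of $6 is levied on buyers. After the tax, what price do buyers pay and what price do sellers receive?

Pre-tax equilibrium: P* = 64.5, Q* = 103.5.
Tax on buyers shifts demand to D = 232.5 − 2(P + 6) = 220.5 - 2P.
220.5 - 2P = -283.5 + 6P gives seller price Ps = 63; buyers pay Pb = 63 + 6 = 69.
New quantity: Q = 232.5 − 2(69) = 94.5.

Buyers pay $69, sellers receive $63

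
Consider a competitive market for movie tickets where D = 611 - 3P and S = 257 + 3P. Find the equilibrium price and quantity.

Set D = S: 611 - 3P = 257 + 3P.
354 = 6P, so P* = 59.
Q* = 611 − 3(59) = 434.

P* = 59, Q* = 434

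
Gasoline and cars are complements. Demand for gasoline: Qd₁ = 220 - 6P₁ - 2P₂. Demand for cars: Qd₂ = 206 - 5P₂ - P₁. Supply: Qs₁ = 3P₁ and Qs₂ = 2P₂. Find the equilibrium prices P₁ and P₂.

Market 1: 220 - 6P₁ - 2P₂ = 3P₁ → 9P₁ + 2P₂ = 220.
Market 2: 7P₂ + P₁ = 206.
Eliminating P₂: 7×(1) − 2×(2) gives 61P₁ = 1128, so P₁ = 1128/61.
Back-substitute into (2): P₂ = (206 − 1×1128/61) / 7 = 1634/61.

P₁ = 1128/61, P₂ = 1634/61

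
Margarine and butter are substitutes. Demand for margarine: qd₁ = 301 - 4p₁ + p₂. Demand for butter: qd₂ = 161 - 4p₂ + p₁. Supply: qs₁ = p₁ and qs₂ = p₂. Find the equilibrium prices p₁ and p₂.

Market 1: 301 - 4p₁ + p₂ = p₁ → 5p₁ - p₂ = 301.
Market 2: 5p₂ - p₁ = 161.
Eliminating p₂: 5×(1) + 1×(2) gives 24p₁ = 1666, so p₁ = 833/12.
Back-substitute into (2): p₂ = (161 + 1×833/12) / 5 = 553/12.

p₁ = 833/12, p₂ = 553/12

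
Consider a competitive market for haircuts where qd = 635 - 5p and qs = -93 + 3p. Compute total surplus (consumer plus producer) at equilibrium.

Equilibrium: 635 - 5p = -93 + 3p gives p* = 91, q* = 180.
Demand choke price: p = 127; supply starts at p = 31.
CS = ½(127 − 91)(180) = 3240; PS = ½(91 − 31)(180) = 5400.

Total surplus = 8640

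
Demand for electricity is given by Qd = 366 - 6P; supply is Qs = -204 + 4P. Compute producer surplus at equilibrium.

Equilibrium: 366 - 6P = -204 + 4P gives P* = 57, Q* = 24.
Supply starts at P = 51 (where Qs = 0).
PS = ½(57 − 51)(24) = 72.

Producer surplus = 72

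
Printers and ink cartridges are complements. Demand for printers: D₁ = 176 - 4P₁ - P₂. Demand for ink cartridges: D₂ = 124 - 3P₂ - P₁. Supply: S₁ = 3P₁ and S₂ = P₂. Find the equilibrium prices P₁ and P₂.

P₁ = 580/27, P₂ = 692/27

Market 1: 176 - 4P₁ - P₂ = 3P₁ → 7P₁ + P₂ = 176.
Market 2: 4P₂ + P₁ = 124.
Eliminating P₂: 4×(1) − 1×(2) gives 27P₁ = 580, so P₁ = 580/27.
Back-substitute into (2): P₂ = (124 − 1×580/27) / 4 = 692/27.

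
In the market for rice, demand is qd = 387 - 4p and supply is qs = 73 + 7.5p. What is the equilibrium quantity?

Set qd = qs: 387 - 4p = 73 + 7.5p.
314 = 11.5p, so p* = 628/23.
q* = 387 − 4(628/23) = 6389/23.

q* = 6389/23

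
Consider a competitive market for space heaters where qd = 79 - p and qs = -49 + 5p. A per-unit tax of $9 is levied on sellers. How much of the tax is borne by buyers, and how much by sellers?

Buyers bear $7.5, sellers bear $1.5

Pre-tax equilibrium: p* = 64/3, q* = 173/3.
Tax on sellers shifts supply to qs = -49 + 5(p − 9) = -94 + 5p.
79 - p = -94 + 5p gives buyer price pb = 173/6; sellers receive ps = 173/6 − 9 = 119/6.
New quantity: q = 79 − 1(173/6) = 301/6.
Buyer burden = 173/6 − 64/3 = 7.5; seller burden = 64/3 − 119/6 = 1.5.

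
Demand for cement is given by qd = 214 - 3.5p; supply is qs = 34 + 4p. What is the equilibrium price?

p* = 24

Set qd = qs: 214 - 3.5p = 34 + 4p.
180 = 7.5p, so p* = 24.
q* = 214 − 3.5(24) = 130.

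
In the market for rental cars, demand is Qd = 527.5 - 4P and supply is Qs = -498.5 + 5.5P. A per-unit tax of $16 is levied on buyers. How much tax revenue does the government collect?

Pre-tax equilibrium: P* = 108, Q* = 95.5.
Tax on buyers shifts demand to Qd = 527.5 − 4(P + 16) = 463.5 - 4P.
463.5 - 4P = -498.5 + 5.5P gives seller price Ps = 1924/19; buyers pay Pb = 1924/19 + 16 = 2228/19.
New quantity: Q = 527.5 − 4(2228/19) = 2221/38.
Revenue = 16 × 2221/38 = 17768/19.

Tax revenue = 17768/19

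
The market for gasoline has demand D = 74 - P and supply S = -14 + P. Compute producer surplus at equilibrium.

Producer surplus = 450

Equilibrium: 74 - P = -14 + P gives P* = 44, Q* = 30.
Supply starts at P = 14 (where S = 0).
PS = ½(44 − 14)(30) = 450.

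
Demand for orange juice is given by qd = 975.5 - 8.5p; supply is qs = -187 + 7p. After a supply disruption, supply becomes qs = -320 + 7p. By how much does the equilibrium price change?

Δp = 266/31

Original equilibrium: p* = 75, q* = 338.
New equilibrium: 975.5 - 8.5p = -320 + 7p, so 1295.5 = 15.5p and p' = 2591/31; q' = 975.5 − 8.5(2591/31) = 8217/31.
Change in price: 2591/31 − 75 = 266/31.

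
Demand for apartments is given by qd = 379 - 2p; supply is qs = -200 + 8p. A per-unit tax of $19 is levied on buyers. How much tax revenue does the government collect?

Tax revenue = 4423.2

Pre-tax equilibrium: p* = 57.9, q* = 263.2.
Tax on buyers shifts demand to qd = 379 − 2(p + 19) = 341 - 2p.
341 - 2p = -200 + 8p gives seller price ps = 54.1; buyers pay pb = 54.1 + 19 = 73.1.
New quantity: q = 379 − 2(73.1) = 232.8.
Revenue = 19 × 232.8 = 4423.2.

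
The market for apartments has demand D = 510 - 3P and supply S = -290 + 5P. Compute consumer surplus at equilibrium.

Consumer surplus = 7350

Equilibrium: 510 - 3P = -290 + 5P gives P* = 100, Q* = 210.
Demand choke price (D = 0): P = 170.
CS = ½(170 − 100)(210) = 7350.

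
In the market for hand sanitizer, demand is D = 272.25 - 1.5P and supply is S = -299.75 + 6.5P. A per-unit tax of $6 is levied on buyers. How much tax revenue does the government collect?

Pre-tax equilibrium: P* = 71.5, Q* = 165.
Tax on buyers shifts demand to D = 272.25 − 1.5(P + 6) = 263.25 - 1.5P.
263.25 - 1.5P = -299.75 + 6.5P gives seller price Ps = 70.375; buyers pay Pb = 70.375 + 6 = 76.375.
New quantity: Q = 272.25 − 1.5(76.375) = 157.6875.
Revenue = 6 × 157.6875 = 946.125.

Tax revenue = 946.125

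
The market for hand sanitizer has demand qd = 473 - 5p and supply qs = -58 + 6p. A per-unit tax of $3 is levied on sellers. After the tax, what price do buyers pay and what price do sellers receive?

Buyers pay 549/11, sellers receive 516/11

Pre-tax equilibrium: p* = 531/11, q* = 2548/11.
Tax on sellers shifts supply to qs = -58 + 6(p − 3) = -76 + 6p.
473 - 5p = -76 + 6p gives buyer price pb = 549/11; sellers receive ps = 549/11 − 3 = 516/11.
New quantity: q = 473 − 5(549/11) = 2458/11.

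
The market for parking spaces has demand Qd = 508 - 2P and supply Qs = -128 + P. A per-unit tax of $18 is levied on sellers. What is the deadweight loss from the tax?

Deadweight loss = 108

Pre-tax equilibrium: P* = 212, Q* = 84.
Tax on sellers shifts supply to Qs = -128 + 1(P − 18) = -146 + P.
508 - 2P = -146 + P gives buyer price Pb = 218; sellers receive Ps = 218 − 18 = 200.
New quantity: Q = 508 − 2(218) = 72.
DWL = ½ × 18 × (84 − 72) = 108.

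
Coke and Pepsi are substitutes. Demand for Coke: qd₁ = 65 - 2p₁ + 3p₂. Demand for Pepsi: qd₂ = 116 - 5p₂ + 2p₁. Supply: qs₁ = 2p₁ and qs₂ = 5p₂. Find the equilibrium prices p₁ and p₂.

p₁ = 499/17, p₂ = 297/17

Market 1: 65 - 2p₁ + 3p₂ = 2p₁ → 4p₁ - 3p₂ = 65.
Market 2: 10p₂ - 2p₁ = 116.
Eliminating p₂: 10×(1) + 3×(2) gives 34p₁ = 998, so p₁ = 499/17.
Back-substitute into (2): p₂ = (116 + 2×499/17) / 10 = 297/17.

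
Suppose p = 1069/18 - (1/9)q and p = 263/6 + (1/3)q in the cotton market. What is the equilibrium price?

Set the two price expressions equal: 1069/18 - (1/9)q = 263/6 + (1/3)q.
140/9 = (4/9)q, so q* = 35.
p* = 1069/18 − (1/9)(35) = 55.5.

p* = 55.5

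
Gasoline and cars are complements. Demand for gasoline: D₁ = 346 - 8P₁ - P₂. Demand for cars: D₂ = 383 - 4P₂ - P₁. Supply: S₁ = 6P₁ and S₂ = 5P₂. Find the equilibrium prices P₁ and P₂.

P₁ = 21.848, P₂ = 40.128

Market 1: 346 - 8P₁ - P₂ = 6P₁ → 14P₁ + P₂ = 346.
Market 2: 9P₂ + P₁ = 383.
Eliminating P₂: 9×(1) − 1×(2) gives 125P₁ = 2731, so P₁ = 21.848.
Back-substitute into (2): P₂ = (383 − 1×21.848) / 9 = 40.128.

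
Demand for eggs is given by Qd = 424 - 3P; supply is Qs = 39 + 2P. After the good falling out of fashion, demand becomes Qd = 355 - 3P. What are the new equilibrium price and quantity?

Original equilibrium: P* = 77, Q* = 193.
New equilibrium: 355 - 3P = 39 + 2P, so 316 = 5P and P' = 63.2; Q' = 355 − 3(63.2) = 165.4.

P' = 63.2, Q' = 165.4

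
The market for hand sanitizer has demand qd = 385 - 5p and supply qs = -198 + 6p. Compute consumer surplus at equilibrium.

Equilibrium: 385 - 5p = -198 + 6p gives p* = 53, q* = 120.
Demand choke price (qd = 0): p = 77.
CS = ½(77 − 53)(120) = 1440.

Consumer surplus = 1440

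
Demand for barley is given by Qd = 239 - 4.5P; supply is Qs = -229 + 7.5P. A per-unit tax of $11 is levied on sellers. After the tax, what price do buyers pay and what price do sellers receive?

Buyers pay $45.875, sellers receive $34.875

Pre-tax equilibrium: P* = 39, Q* = 63.5.
Tax on sellers shifts supply to Qs = -229 + 7.5(P − 11) = -311.5 + 7.5P.
239 - 4.5P = -311.5 + 7.5P gives buyer price Pb = 45.875; sellers receive Ps = 45.875 − 11 = 34.875.
New quantity: Q = 239 − 4.5(45.875) = 32.5625.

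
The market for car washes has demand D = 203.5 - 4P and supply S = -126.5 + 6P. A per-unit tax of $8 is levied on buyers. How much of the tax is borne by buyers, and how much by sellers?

Buyers bear $4.8, sellers bear $3.2

Pre-tax equilibrium: P* = 33, Q* = 71.5.
Tax on buyers shifts demand to D = 203.5 − 4(P + 8) = 171.5 - 4P.
171.5 - 4P = -126.5 + 6P gives seller price Ps = 29.8; buyers pay Pb = 29.8 + 8 = 37.8.
New quantity: Q = 203.5 − 4(37.8) = 52.3.
Buyer burden = 37.8 − 33 = 4.8; seller burden = 33 − 29.8 = 3.2.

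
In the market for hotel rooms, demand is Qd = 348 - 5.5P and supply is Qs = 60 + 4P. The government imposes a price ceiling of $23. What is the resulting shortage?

Equilibrium price would be P* = 576/19, so the ceiling at 23 binds.
At P = 23: Qd = 348 − 5.5(23) = 221.5, Qs = 60 + 4(23) = 152.
Shortage = 221.5 − 152 = 69.5.

Shortage = 69.5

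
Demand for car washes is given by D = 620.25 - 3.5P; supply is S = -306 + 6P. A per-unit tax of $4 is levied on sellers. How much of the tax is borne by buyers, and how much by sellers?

Buyers bear 48/19, sellers bear 28/19

Pre-tax equilibrium: P* = 97.5, Q* = 279.
Tax on sellers shifts supply to S = -306 + 6(P − 4) = -330 + 6P.
620.25 - 3.5P = -330 + 6P gives buyer price Pb = 3801/38; sellers receive Ps = 3801/38 − 4 = 3649/38.
New quantity: Q = 620.25 − 3.5(3801/38) = 5133/19.
Buyer burden = 3801/38 − 97.5 = 48/19; seller burden = 97.5 − 3649/38 = 28/19.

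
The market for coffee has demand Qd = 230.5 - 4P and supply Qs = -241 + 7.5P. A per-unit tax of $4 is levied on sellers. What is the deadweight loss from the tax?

Deadweight loss = 480/23

Pre-tax equilibrium: P* = 41, Q* = 66.5.
Tax on sellers shifts supply to Qs = -241 + 7.5(P − 4) = -271 + 7.5P.
230.5 - 4P = -271 + 7.5P gives buyer price Pb = 1003/23; sellers receive Ps = 1003/23 − 4 = 911/23.
New quantity: Q = 230.5 − 4(1003/23) = 2579/46.
DWL = ½ × 4 × (66.5 − 2579/46) = 480/23.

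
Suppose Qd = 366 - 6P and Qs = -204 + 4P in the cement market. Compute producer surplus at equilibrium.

Equilibrium: 366 - 6P = -204 + 4P gives P* = 57, Q* = 24.
Supply starts at P = 51 (where Qs = 0).
PS = ½(57 − 51)(24) = 72.

Producer surplus = 72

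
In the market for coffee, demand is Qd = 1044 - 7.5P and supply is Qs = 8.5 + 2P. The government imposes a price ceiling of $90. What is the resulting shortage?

Shortage = 180.5

Equilibrium price would be P* = 109, so the ceiling at 90 binds.
At P = 90: Qd = 1044 − 7.5(90) = 369, Qs = 8.5 + 2(90) = 188.5.
Shortage = 369 − 188.5 = 180.5.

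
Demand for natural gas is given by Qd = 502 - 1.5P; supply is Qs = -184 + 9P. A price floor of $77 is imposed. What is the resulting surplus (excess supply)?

Surplus = 122.5

Equilibrium price would be P* = 196/3, so the floor at 77 binds.
At P = 77: Qd = 386.5, Qs = 509.
Surplus = 509 − 386.5 = 122.5.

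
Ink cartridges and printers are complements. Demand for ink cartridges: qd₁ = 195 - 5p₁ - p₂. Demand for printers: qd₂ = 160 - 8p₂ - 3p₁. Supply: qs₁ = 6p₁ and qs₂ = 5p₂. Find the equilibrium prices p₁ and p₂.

p₁ = 475/28, p₂ = 235/28

Market 1: 195 - 5p₁ - p₂ = 6p₁ → 11p₁ + p₂ = 195.
Market 2: 13p₂ + 3p₁ = 160.
Eliminating p₂: 13×(1) − 1×(2) gives 140p₁ = 2375, so p₁ = 475/28.
Back-substitute into (2): p₂ = (160 − 3×475/28) / 13 = 235/28.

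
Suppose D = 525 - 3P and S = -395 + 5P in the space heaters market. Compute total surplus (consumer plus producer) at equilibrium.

Equilibrium: 525 - 3P = -395 + 5P gives P* = 115, Q* = 180.
Demand choke price: P = 175; supply starts at P = 79.
CS = ½(175 − 115)(180) = 5400; PS = ½(115 − 79)(180) = 3240.

Total surplus = 8640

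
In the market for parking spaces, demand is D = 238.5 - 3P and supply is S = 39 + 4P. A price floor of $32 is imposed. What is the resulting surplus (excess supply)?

Surplus = 24.5

Equilibrium price would be P* = 28.5, so the floor at 32 binds.
At P = 32: D = 142.5, S = 167.
Surplus = 167 − 142.5 = 24.5.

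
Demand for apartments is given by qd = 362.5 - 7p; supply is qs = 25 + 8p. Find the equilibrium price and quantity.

Set qd = qs: 362.5 - 7p = 25 + 8p.
337.5 = 15p, so p* = 22.5.
q* = 362.5 − 7(22.5) = 205.

p* = 22.5, q* = 205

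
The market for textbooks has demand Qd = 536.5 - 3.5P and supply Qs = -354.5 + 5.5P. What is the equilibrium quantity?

Set Qd = Qs: 536.5 - 3.5P = -354.5 + 5.5P.
891 = 9P, so P* = 99.
Q* = 536.5 − 3.5(99) = 190.

Q* = 190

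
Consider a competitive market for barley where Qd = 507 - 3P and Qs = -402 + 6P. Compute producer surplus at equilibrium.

Equilibrium: 507 - 3P = -402 + 6P gives P* = 101, Q* = 204.
Supply starts at P = 67 (where Qs = 0).
PS = ½(101 − 67)(204) = 3468.

Producer surplus = 3468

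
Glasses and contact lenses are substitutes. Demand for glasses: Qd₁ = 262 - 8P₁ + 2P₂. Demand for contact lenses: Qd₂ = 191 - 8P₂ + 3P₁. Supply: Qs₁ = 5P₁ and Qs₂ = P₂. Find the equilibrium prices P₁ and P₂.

Market 1: 262 - 8P₁ + 2P₂ = 5P₁ → 13P₁ - 2P₂ = 262.
Market 2: 9P₂ - 3P₁ = 191.
Eliminating P₂: 9×(1) + 2×(2) gives 111P₁ = 2740, so P₁ = 2740/111.
Back-substitute into (2): P₂ = (191 + 3×2740/111) / 9 = 3269/111.

P₁ = 2740/111, P₂ = 3269/111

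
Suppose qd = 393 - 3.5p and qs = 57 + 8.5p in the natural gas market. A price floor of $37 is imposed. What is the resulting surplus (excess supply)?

Surplus = 108

Equilibrium price would be p* = 28, so the floor at 37 binds.
At p = 37: qd = 263.5, qs = 371.5.
Surplus = 371.5 − 263.5 = 108.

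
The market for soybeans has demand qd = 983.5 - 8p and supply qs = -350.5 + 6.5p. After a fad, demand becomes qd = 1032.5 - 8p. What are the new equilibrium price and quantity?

p' = 2766/29, q' = 15629/58

Original equilibrium: p* = 92, q* = 247.5.
New equilibrium: 1032.5 - 8p = -350.5 + 6.5p, so 1383 = 14.5p and p' = 2766/29; q' = 1032.5 − 8(2766/29) = 15629/58.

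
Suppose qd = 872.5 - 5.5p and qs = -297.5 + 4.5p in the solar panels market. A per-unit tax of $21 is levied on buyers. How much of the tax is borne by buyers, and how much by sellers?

Buyers bear $9.45, sellers bear $11.55

Pre-tax equilibrium: p* = 117, q* = 229.
Tax on buyers shifts demand to qd = 872.5 − 5.5(p + 21) = 757 - 5.5p.
757 - 5.5p = -297.5 + 4.5p gives seller price ps = 105.45; buyers pay pb = 105.45 + 21 = 126.45.
New quantity: q = 872.5 − 5.5(126.45) = 177.025.
Buyer burden = 126.45 − 117 = 9.45; seller burden = 117 − 105.45 = 11.55.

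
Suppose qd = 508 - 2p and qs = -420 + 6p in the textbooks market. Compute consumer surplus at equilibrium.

Equilibrium: 508 - 2p = -420 + 6p gives p* = 116, q* = 276.
Demand choke price (qd = 0): p = 254.
CS = ½(254 − 116)(276) = 19044.

Consumer surplus = 19044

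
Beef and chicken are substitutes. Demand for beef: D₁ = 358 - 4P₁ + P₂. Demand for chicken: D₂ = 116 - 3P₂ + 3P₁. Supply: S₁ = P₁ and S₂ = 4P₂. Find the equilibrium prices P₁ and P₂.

Market 1: 358 - 4P₁ + P₂ = P₁ → 5P₁ - P₂ = 358.
Market 2: 7P₂ - 3P₁ = 116.
Eliminating P₂: 7×(1) + 1×(2) gives 32P₁ = 2622, so P₁ = 81.9375.
Back-substitute into (2): P₂ = (116 + 3×81.9375) / 7 = 51.6875.

P₁ = 81.9375, P₂ = 51.6875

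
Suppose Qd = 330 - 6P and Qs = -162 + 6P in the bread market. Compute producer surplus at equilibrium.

Producer surplus = 588

Equilibrium: 330 - 6P = -162 + 6P gives P* = 41, Q* = 84.
Supply starts at P = 27 (where Qs = 0).
PS = ½(41 − 27)(84) = 588.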